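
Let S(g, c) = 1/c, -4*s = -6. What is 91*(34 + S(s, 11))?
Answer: 34125/11 ≈ 3102.3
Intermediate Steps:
s = 3/2 (s = -1/4*(-6) = 3/2 ≈ 1.5000)
91*(34 + S(s, 11)) = 91*(34 + 1/11) = 91*(375/11) = 34125/11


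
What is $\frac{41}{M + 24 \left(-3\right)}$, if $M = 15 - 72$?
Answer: $- \frac{41}{129} \approx -0.31783$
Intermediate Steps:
$M = -57$
$\frac{41}{M + 24 \left(-3\right)} = \frac{41}{-57 + 24 \left(-3\right)} = \frac{41}{-57 - 72} = \frac{41}{-129} = 41 \left(- \frac{1}{129}\right) = - \frac{41}{129}$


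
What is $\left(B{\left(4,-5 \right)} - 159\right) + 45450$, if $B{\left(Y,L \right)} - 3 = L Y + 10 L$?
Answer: $45224$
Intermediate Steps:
$B{\left(Y,L \right)} = 3 + 10 L + L Y$ ($B{\left(Y,L \right)} = 3 + \left(L Y + 10 L\right) = 3 + \left(10 L + L Y\right) = 3 + 10 L + L Y$)
$\left(B{\left(4,-5 \right)} - 159\right) + 45450 = \left(\left(3 + 10 \left(-5\right) - 20\right) - 159\right) + 45450 = \left(\left(3 - 50 - 20\right) - 159\right) + 45450 = \left(-67 - 159\right) + 45450 = -226 + 45450 = 45224$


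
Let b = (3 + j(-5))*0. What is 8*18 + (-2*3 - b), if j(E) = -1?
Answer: 138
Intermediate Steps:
b = 0 (b = (3 - 1)*0 = 2*0 = 0)
8*18 + (-2*3 - b) = 8*18 + (-2*3 - 1*0) = 144 + (-6 + 0) = 144 - 6 = 138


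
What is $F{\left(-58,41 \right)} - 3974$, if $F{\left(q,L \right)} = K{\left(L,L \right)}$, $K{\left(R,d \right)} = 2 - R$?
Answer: $-4013$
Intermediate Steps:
$F{\left(q,L \right)} = 2 - L$
$F{\left(-58,41 \right)} - 3974 = \left(2 - 41\right) - 3974 = -39 - 3974 = -4013$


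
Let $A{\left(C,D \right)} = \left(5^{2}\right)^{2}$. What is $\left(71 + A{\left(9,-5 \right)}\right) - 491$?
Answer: $205$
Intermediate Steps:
$A{\left(C,D \right)} = 625$ ($A{\left(C,D \right)} = 25^{2} = 625$)
$\left(71 + A{\left(9,-5 \right)}\right) - 491 = \left(71 + 625\right) - 491 = 696 - 491 = 205$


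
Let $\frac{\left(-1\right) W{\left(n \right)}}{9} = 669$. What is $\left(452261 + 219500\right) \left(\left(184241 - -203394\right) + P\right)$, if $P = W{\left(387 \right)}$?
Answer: $256353402254$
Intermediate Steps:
$W{\left(n \right)} = -6021$ ($W{\left(n \right)} = \left(-9\right) 669 = -6021$)
$P = -6021$
$\left(452261 + 219500\right) \left(\left(184241 - -203394\right) + P\right) = \left(452261 + 219500\right) \left(\left(184241 - -203394\right) - 6021\right) = 671761 \left(\left(184241 + 203394\right) - 6021\right) = 671761 \left(387635 - 6021\right) = 671761 \cdot 381614 = 256353402254$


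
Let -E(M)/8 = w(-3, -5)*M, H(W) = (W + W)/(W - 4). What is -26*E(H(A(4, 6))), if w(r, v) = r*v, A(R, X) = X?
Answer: 18720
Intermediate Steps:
H(W) = 2*W/(-4 + W) (H(W) = (2*W)/(-4 + W) = 2*W/(-4 + W))
E(M) = -120*M (E(M) = -8*(-3*(-5))*M = -120*M)
-26*E(H(A(4, 6))) = -(-3120)*2*6/(-4 + 6) = -(-3120)*2*6/2 = -(-3120)*2*6*(½) = -(-3120)*6 = -26*(-720) = 18720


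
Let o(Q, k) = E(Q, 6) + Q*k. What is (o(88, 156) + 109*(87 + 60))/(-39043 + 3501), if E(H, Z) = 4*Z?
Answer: -29775/35542 ≈ -0.83774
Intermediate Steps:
o(Q, k) = 24 + Q*k (o(Q, k) = 4*6 + Q*k = 24 + Q*k)
(o(88, 156) + 109*(87 + 60))/(-39043 + 3501) = ((24 + 88*156) + 109*(87 + 60))/(-39043 + 3501) = ((24 + 13728) + 109*147)/(-35542) = (13752 + 16023)*(-1/35542) = 29775*(-1/35542) = -29775/35542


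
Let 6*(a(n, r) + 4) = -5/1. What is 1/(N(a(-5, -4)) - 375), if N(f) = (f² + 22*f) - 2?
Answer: -36/16559 ≈ -0.0021740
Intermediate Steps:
a(n, r) = -29/6 (a(n, r) = -4 + (-5/1)/6 = -4 + (-5*1)/6 = -4 + (⅙)*(-5) = -4 - ⅚ = -29/6)
N(f) = -2 + f² + 22*f
1/(N(a(-5, -4)) - 375) = 1/((-2 + (-29/6)² + 22*(-29/6)) - 375) = 1/((-2 + 841/36 - 319/3) - 375) = 1/(-3059/36 - 375) = 1/(-16559/36) = -36/16559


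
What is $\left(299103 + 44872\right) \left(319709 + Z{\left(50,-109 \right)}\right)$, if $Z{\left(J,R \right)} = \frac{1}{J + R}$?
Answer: $\frac{6488341949250}{59} \approx 1.0997 \cdot 10^{11}$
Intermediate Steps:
$\left(299103 + 44872\right) \left(319709 + Z{\left(50,-109 \right)}\right) = \left(299103 + 44872\right) \left(319709 + \frac{1}{50 - 109}\right) = 343975 \left(319709 + \frac{1}{-59}\right) = 343975 \left(319709 - \frac{1}{59}\right) = 343975 \cdot \frac{18862830}{59} = \frac{6488341949250}{59}$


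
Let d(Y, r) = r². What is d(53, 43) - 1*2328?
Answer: -479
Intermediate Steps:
d(53, 43) - 1*2328 = 43² - 1*2328 = 1849 - 2328 = -479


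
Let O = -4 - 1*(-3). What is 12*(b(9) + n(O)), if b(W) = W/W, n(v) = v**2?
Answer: 24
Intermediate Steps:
O = -1 (O = -4 + 3 = -1)
b(W) = 1
12*(b(9) + n(O)) = 12*(1 + (-1)**2) = 12*(1 + 1) = 12*2 = 24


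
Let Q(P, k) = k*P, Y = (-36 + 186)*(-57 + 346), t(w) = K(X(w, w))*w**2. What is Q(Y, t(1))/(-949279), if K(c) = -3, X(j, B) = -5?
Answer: 130050/949279 ≈ 0.13700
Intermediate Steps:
t(w) = -3*w**2
Y = 43350 (Y = 150*289 = 43350)
Q(P, k) = P*k
Q(Y, t(1))/(-949279) = (43350*(-3*1**2))/(-949279) = (43350*(-3*1))*(-1/949279) = (43350*(-3))*(-1/949279) = -130050*(-1/949279) = 130050/949279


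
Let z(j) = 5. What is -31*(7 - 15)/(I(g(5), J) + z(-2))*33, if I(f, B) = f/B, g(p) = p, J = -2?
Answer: 16368/5 ≈ 3273.6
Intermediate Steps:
-31*(7 - 15)/(I(g(5), J) + z(-2))*33 = -31*(7 - 15)/(5/(-2) + 5)*33 = -(-248)/(5*(-½) + 5)*33 = -(-248)/(-5/2 + 5)*33 = -(-248)/5/2*33 = -(-248)*2/5*33 = -31*(-16/5)*33 = (496/5)*33 = 16368/5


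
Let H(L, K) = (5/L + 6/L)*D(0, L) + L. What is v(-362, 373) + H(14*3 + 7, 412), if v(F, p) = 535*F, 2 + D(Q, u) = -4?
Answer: -9487495/49 ≈ -1.9362e+5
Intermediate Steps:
D(Q, u) = -6 (D(Q, u) = -2 - 4 = -6)
H(L, K) = L - 66/L (H(L, K) = (5/L + 6/L)*(-6) + L = (11/L)*(-6) + L = -66/L + L = L - 66/L)
v(-362, 373) + H(14*3 + 7, 412) = 535*(-362) + ((14*3 + 7) - 66/(14*3 + 7)) = -193670 + ((42 + 7) - 66/(42 + 7)) = -193670 + (49 - 66/49) = -193670 + 2335/49 = -9487495/49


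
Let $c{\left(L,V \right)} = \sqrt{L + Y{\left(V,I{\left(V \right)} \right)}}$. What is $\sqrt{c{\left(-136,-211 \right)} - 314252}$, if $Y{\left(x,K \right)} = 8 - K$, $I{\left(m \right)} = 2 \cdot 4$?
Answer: $\sqrt{-314252 + 2 i \sqrt{34}} \approx 0.01 + 560.58 i$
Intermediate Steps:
$I{\left(m \right)} = 8$
$c{\left(L,V \right)} = \sqrt{L}$ ($c{\left(L,V \right)} = \sqrt{L + \left(8 - 8\right)} = \sqrt{L + 0} = \sqrt{L}$)
$\sqrt{c{\left(-136,-211 \right)} - 314252} = \sqrt{\sqrt{-136} - 314252} = \sqrt{2 i \sqrt{34} - 314252} = \sqrt{-314252 + 2 i \sqrt{34}}$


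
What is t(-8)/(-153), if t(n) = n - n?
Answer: 0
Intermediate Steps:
t(n) = 0
t(-8)/(-153) = 0/(-153) = 0*(-1/153) = 0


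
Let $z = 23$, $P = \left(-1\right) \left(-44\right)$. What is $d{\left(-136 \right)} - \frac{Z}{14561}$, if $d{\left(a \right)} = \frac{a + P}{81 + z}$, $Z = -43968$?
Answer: $\frac{808265}{378586} \approx 2.135$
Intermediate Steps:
$P = 44$
$d{\left(a \right)} = \frac{11}{26} + \frac{a}{104}$ ($d{\left(a \right)} = \frac{a + 44}{81 + 23} = \frac{44 + a}{104} = \left(44 + a\right) \frac{1}{104} = \frac{11}{26} + \frac{a}{104}$)
$d{\left(-136 \right)} - \frac{Z}{14561} = \left(\frac{11}{26} + \frac{1}{104} \left(-136\right)\right) - - \frac{43968}{14561} = \left(\frac{11}{26} - \frac{17}{13}\right) - \left(-43968\right) \frac{1}{14561} = - \frac{23}{26} - - \frac{43968}{14561} = - \frac{23}{26} + \frac{43968}{14561} = \frac{808265}{378586}$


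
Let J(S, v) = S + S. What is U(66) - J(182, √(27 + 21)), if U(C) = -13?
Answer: -377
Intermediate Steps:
J(S, v) = 2*S
U(66) - J(182, √(27 + 21)) = -13 - 2*182 = -13 - 1*364 = -13 - 364 = -377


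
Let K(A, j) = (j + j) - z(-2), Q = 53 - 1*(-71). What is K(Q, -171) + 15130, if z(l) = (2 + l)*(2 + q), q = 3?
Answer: 14788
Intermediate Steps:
Q = 124 (Q = 53 + 71 = 124)
z(l) = 10 + 5*l (z(l) = (2 + l)*(2 + 3) = (2 + l)*5 = 10 + 5*l)
K(A, j) = 2*j (K(A, j) = (j + j) - (10 + 5*(-2)) = 2*j - (10 - 10) = 2*j - 1*0 = 2*j + 0 = 2*j)
K(Q, -171) + 15130 = 2*(-171) + 15130 = -342 + 15130 = 14788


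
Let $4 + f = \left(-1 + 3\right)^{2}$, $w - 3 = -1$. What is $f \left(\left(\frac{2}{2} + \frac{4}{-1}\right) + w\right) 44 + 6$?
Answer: $6$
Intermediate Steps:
$w = 2$ ($w = 3 - 1 = 2$)
$f = 0$ ($f = -4 + \left(-1 + 3\right)^{2} = -4 + 2^{2} = -4 + 4 = 0$)
$f \left(\left(\frac{2}{2} + \frac{4}{-1}\right) + w\right) 44 + 6 = 0 \left(\left(\frac{2}{2} + \frac{4}{-1}\right) + 2\right) 44 + 6 = 0 \left(\left(2 \cdot \frac{1}{2} + 4 \left(-1\right)\right) + 2\right) 44 + 6 = 0 \left(\left(1 - 4\right) + 2\right) 44 + 6 = 0 \left(-3 + 2\right) 44 + 6 = 0 \left(-1\right) 44 + 6 = 0 \cdot 44 + 6 = 0 + 6 = 6$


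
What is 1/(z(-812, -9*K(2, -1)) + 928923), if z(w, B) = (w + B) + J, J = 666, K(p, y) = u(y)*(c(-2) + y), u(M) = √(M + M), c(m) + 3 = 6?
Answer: 928777/862626716377 + 18*I*√2/862626716377 ≈ 1.0767e-6 + 2.951e-11*I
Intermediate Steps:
c(m) = 3 (c(m) = -3 + 6 = 3)
u(M) = √2*√M (u(M) = √(2*M) = √2*√M)
K(p, y) = √2*√y*(3 + y) (K(p, y) = (√2*√y)*(3 + y) = √2*√y*(3 + y))
z(w, B) = 666 + B + w (z(w, B) = (w + B) + 666 = (B + w) + 666 = 666 + B + w)
1/(z(-812, -9*K(2, -1)) + 928923) = 1/((666 - 9*√2*√(-1)*(3 - 1) - 812) + 928923) = 1/((666 - 9*√2*I*2 - 812) + 928923) = 1/((666 - 18*I*√2 - 812) + 928923) = 1/((-146 - 18*I*√2) + 928923) = 1/(928777 - 18*I*√2)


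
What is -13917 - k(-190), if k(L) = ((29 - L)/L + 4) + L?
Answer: -2608671/190 ≈ -13730.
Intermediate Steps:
k(L) = 4 + L + (29 - L)/L (k(L) = ((29 - L)/L + 4) + L = (4 + (29 - L)/L) + L = 4 + L + (29 - L)/L)
-13917 - k(-190) = -13917 - (3 - 190 + 29/(-190)) = -13917 - (3 - 190 + 29*(-1/190)) = -13917 - (3 - 190 - 29/190) = -13917 - 1*(-35559/190) = -13917 + 35559/190 = -2608671/190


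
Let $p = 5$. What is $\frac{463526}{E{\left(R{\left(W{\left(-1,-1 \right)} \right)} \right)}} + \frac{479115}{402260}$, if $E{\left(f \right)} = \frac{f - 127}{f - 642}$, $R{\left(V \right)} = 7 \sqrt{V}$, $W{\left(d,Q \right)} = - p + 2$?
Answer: $\frac{761504057218065}{327359188} + \frac{835505615 i \sqrt{3}}{8138} \approx 2.3262 \cdot 10^{6} + 1.7782 \cdot 10^{5} i$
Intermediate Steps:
$W{\left(d,Q \right)} = -3$ ($W{\left(d,Q \right)} = \left(-1\right) 5 + 2 = -5 + 2 = -3$)
$E{\left(f \right)} = \frac{-127 + f}{-642 + f}$
$\frac{463526}{E{\left(R{\left(W{\left(-1,-1 \right)} \right)} \right)}} + \frac{479115}{402260} = \frac{463526}{\frac{1}{-642 + 7 \sqrt{-3}} \left(-127 + 7 \sqrt{-3}\right)} + \frac{479115}{402260} = \frac{463526}{\frac{1}{-642 + 7 i \sqrt{3}} \left(-127 + 7 i \sqrt{3}\right)} + 479115 \cdot \frac{1}{402260} = \frac{463526}{\frac{1}{-642 + 7 i \sqrt{3}} \left(-127 + 7 i \sqrt{3}\right)} + \frac{95823}{80452} = 463526 \frac{-642 + 7 i \sqrt{3}}{-127 + 7 i \sqrt{3}} + \frac{95823}{80452} = \frac{463526 \left(-642 + 7 i \sqrt{3}\right)}{-127 + 7 i \sqrt{3}} + \frac{95823}{80452} = \frac{95823}{80452} + \frac{463526 \left(-642 + 7 i \sqrt{3}\right)}{-127 + 7 i \sqrt{3}}$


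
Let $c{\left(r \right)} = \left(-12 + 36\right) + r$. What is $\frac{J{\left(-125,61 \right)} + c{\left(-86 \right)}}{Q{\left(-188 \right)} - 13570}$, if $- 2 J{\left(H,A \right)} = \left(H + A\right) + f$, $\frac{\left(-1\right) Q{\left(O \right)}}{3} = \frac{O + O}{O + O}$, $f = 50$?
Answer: $\frac{55}{13573} \approx 0.0040522$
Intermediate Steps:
$c{\left(r \right)} = 24 + r$
$Q{\left(O \right)} = -3$ ($Q{\left(O \right)} = - 3 \frac{O + O}{O + O} = - 3 \frac{2 O}{2 O} = - 3 \cdot 2 O \frac{1}{2 O} = \left(-3\right) 1 = -3$)
$J{\left(H,A \right)} = -25 - \frac{A}{2} - \frac{H}{2}$ ($J{\left(H,A \right)} = - \frac{\left(H + A\right) + 50}{2} = - \frac{\left(A + H\right) + 50}{2} = - \frac{50 + A + H}{2} = -25 - \frac{A}{2} - \frac{H}{2}$)
$\frac{J{\left(-125,61 \right)} + c{\left(-86 \right)}}{Q{\left(-188 \right)} - 13570} = \frac{\left(-25 - \frac{61}{2} - - \frac{125}{2}\right) + \left(24 - 86\right)}{-3 - 13570} = \frac{\left(-25 - \frac{61}{2} + \frac{125}{2}\right) - 62}{-13573} = \left(7 - 62\right) \left(- \frac{1}{13573}\right) = \left(-55\right) \left(- \frac{1}{13573}\right) = \frac{55}{13573}$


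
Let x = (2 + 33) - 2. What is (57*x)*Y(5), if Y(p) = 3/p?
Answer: 5643/5 ≈ 1128.6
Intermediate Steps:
x = 33 (x = 35 - 2 = 33)
(57*x)*Y(5) = (57*33)*(3/5) = 1881*(3*(⅕)) = 1881*(⅗) = 5643/5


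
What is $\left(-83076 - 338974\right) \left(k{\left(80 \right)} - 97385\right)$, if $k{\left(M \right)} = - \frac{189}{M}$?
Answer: $\frac{328818690745}{8} \approx 4.1102 \cdot 10^{10}$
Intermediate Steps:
$\left(-83076 - 338974\right) \left(k{\left(80 \right)} - 97385\right) = \left(-83076 - 338974\right) \left(- \frac{189}{80} - 97385\right) = - 422050 \left(\left(-189\right) \frac{1}{80} - 97385\right) = - 422050 \left(- \frac{189}{80} - 97385\right) = \left(-422050\right) \left(- \frac{7790989}{80}\right) = \frac{328818690745}{8}$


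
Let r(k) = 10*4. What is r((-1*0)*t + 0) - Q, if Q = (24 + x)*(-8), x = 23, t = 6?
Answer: 416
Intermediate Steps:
r(k) = 40
Q = -376 (Q = (24 + 23)*(-8) = 47*(-8) = -376)
r((-1*0)*t + 0) - Q = 40 - 1*(-376) = 40 + 376 = 416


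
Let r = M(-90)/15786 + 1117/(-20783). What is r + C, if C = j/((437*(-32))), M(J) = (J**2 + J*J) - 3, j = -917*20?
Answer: 436572560429/191161535208 ≈ 2.2838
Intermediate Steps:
j = -18340
M(J) = -3 + 2*J**2 (M(J) = (J**2 + J**2) - 3 = 2*J**2 - 3 = -3 + 2*J**2)
C = 4585/3496 (C = -18340/(437*(-32)) = -18340/(-13984) = -18340*(-1/13984) = 4585/3496 ≈ 1.3115)
r = 106329763/109360146 (r = (-3 + 2*(-90)**2)/15786 + 1117/(-20783) = (-3 + 2*8100)*(1/15786) + 1117*(-1/20783) = (-3 + 16200)*(1/15786) - 1117/20783 = 16197*(1/15786) - 1117/20783 = 5399/5262 - 1117/20783 = 106329763/109360146 ≈ 0.97229)
r + C = 106329763/109360146 + 4585/3496 = 436572560429/191161535208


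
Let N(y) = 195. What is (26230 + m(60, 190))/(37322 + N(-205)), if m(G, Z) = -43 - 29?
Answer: 26158/37517 ≈ 0.69723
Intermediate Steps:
m(G, Z) = -72
(26230 + m(60, 190))/(37322 + N(-205)) = (26230 - 72)/(37322 + 195) = 26158/37517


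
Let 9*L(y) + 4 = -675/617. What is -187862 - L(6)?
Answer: -1043194543/5553 ≈ -1.8786e+5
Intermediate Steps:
L(y) = -3143/5553 (L(y) = -4/9 + (-675/617)/9 = -4/9 + (-675*1/617)/9 = -4/9 + (1/9)*(-675/617) = -4/9 - 75/617 = -3143/5553)
-187862 - L(6) = -187862 - 1*(-3143/5553) = -187862 + 3143/5553 = -1043194543/5553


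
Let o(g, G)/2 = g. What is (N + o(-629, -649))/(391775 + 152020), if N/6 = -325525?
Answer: -1954408/543795 ≈ -3.5940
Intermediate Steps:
N = -1953150 (N = 6*(-325525) = -1953150)
o(g, G) = 2*g
(N + o(-629, -649))/(391775 + 152020) = (-1953150 + 2*(-629))/(391775 + 152020) = (-1953150 - 1258)/543795 = -1954408*1/543795 = -1954408/543795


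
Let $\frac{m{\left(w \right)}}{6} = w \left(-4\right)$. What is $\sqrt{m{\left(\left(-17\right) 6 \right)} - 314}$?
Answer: $\sqrt{2134} \approx 46.195$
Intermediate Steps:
$m{\left(w \right)} = - 24 w$ ($m{\left(w \right)} = 6 w \left(-4\right) = 6 \left(- 4 w\right) = - 24 w$)
$\sqrt{m{\left(\left(-17\right) 6 \right)} - 314} = \sqrt{- 24 \left(\left(-17\right) 6\right) - 314} = \sqrt{\left(-24\right) \left(-102\right) - 314} = \sqrt{2448 - 314} = \sqrt{2134}$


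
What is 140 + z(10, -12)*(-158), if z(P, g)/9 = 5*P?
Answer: -70960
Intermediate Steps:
z(P, g) = 45*P (z(P, g) = 9*(5*P) = 45*P)
140 + z(10, -12)*(-158) = 140 + (45*10)*(-158) = 140 + 450*(-158) = 140 - 71100 = -70960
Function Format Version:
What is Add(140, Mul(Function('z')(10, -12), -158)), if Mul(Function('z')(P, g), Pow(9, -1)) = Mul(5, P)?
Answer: -70960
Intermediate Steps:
Function('z')(P, g) = Mul(45, P) (Function('z')(P, g) = Mul(9, Mul(5, P)) = Mul(45, P))
Add(140, Mul(Function('z')(10, -12), -158)) = Add(140, Mul(Mul(45, 10), -158)) = Add(140, Mul(450, -158)) = Add(140, -71100) = -70960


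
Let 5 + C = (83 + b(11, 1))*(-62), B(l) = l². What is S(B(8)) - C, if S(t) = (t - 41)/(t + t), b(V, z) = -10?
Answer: 579991/128 ≈ 4531.2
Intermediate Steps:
S(t) = (-41 + t)/(2*t) (S(t) = (-41 + t)/((2*t)) = (-41 + t)*(1/(2*t)) = (-41 + t)/(2*t))
C = -4531 (C = -5 + (83 - 10)*(-62) = -5 + 73*(-62) = -5 - 4526 = -4531)
S(B(8)) - C = (-41 + 8²)/(2*(8²)) - 1*(-4531) = (½)*(-41 + 64)/64 + 4531 = (½)*(1/64)*23 + 4531 = 23/128 + 4531 = 579991/128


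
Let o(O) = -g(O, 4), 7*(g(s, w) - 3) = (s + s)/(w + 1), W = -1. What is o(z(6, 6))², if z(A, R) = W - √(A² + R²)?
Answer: 10897/1225 - 2472*√2/1225 ≈ 6.0417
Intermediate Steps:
z(A, R) = -1 - √(A² + R²)
g(s, w) = 3 + 2*s/(7*(1 + w)) (g(s, w) = 3 + ((s + s)/(w + 1))/7 = 3 + ((2*s)/(1 + w))/7 = 3 + (2*s/(1 + w))/7 = 3 + 2*s/(7*(1 + w)))
o(O) = -3 - 2*O/35 (o(O) = -(21 + 2*O + 21*4)/(7*(1 + 4)) = -(21 + 2*O + 84)/(7*5) = -(105 + 2*O)/(7*5) = -(3 + 2*O/35) = -3 - 2*O/35)
o(z(6, 6))² = (-3 - 2*(-1 - √(6² + 6²))/35)² = (-3 - 2*(-1 - √(36 + 36))/35)² = (-3 - 2*(-1 - √72)/35)² = (-3 - 2*(-1 - 6*√2)/35)² = (-3 + (2/35 + 12*√2/35))² = (-103/35 + 12*√2/35)²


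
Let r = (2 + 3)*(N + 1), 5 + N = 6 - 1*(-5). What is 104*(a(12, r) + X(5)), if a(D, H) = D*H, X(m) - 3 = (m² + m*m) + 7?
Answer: 49920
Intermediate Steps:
N = 6 (N = -5 + (6 - 1*(-5)) = -5 + (6 + 5) = -5 + 11 = 6)
X(m) = 10 + 2*m² (X(m) = 3 + ((m² + m*m) + 7) = 3 + ((m² + m²) + 7) = 3 + (2*m² + 7) = 3 + (7 + 2*m²) = 10 + 2*m²)
r = 35 (r = (2 + 3)*(6 + 1) = 5*7 = 35)
104*(a(12, r) + X(5)) = 104*(12*35 + (10 + 2*5²)) = 104*(420 + (10 + 2*25)) = 104*(420 + (10 + 50)) = 104*(420 + 60) = 104*480 = 49920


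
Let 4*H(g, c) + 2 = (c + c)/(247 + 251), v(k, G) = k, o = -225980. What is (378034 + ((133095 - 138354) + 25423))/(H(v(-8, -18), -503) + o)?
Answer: -396605208/225077081 ≈ -1.7621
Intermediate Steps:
H(g, c) = -½ + c/996 (H(g, c) = -½ + ((c + c)/(247 + 251))/4 = -½ + ((2*c)/498)/4 = -½ + ((2*c)*(1/498))/4 = -½ + (c/249)/4 = -½ + c/996)
(378034 + ((133095 - 138354) + 25423))/(H(v(-8, -18), -503) + o) = (378034 + ((133095 - 138354) + 25423))/((-½ + (1/996)*(-503)) - 225980) = (378034 + (-5259 + 25423))/((-½ - 503/996) - 225980) = (378034 + 20164)/(-1001/996 - 225980) = 398198/(-225077081/996) = 398198*(-996/225077081) = -396605208/225077081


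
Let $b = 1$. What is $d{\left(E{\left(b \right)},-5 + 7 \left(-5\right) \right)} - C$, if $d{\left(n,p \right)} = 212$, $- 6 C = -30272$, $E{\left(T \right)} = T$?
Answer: $- \frac{14500}{3} \approx -4833.3$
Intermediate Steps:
$C = \frac{15136}{3}$ ($C = \left(- \frac{1}{6}\right) \left(-30272\right) = \frac{15136}{3} \approx 5045.3$)
$d{\left(E{\left(b \right)},-5 + 7 \left(-5\right) \right)} - C = 212 - \frac{15136}{3} = - \frac{14500}{3}$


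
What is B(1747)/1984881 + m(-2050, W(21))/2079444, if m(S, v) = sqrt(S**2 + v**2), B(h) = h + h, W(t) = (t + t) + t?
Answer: 3494/1984881 + sqrt(4206469)/2079444 ≈ 0.0027466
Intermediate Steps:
W(t) = 3*t (W(t) = 2*t + t = 3*t)
B(h) = 2*h
B(1747)/1984881 + m(-2050, W(21))/2079444 = (2*1747)/1984881 + sqrt((-2050)**2 + (3*21)**2)/2079444 = 3494*(1/1984881) + sqrt(4202500 + 63**2)*(1/2079444) = 3494/1984881 + sqrt(4202500 + 3969)*(1/2079444) = 3494/1984881 + sqrt(4206469)*(1/2079444) = 3494/1984881 + sqrt(4206469)/2079444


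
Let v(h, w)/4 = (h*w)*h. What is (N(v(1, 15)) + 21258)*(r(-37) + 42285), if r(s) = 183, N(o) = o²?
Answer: 1055669544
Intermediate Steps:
v(h, w) = 4*w*h² (v(h, w) = 4*((h*w)*h) = 4*(w*h²) = 4*w*h²)
(N(v(1, 15)) + 21258)*(r(-37) + 42285) = ((4*15*1²)² + 21258)*(183 + 42285) = ((4*15*1)² + 21258)*42468 = (60² + 21258)*42468 = (3600 + 21258)*42468 = 24858*42468 = 1055669544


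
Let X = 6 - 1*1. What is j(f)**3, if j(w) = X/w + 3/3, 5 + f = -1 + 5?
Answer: -64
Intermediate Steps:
X = 5 (X = 6 - 1 = 5)
f = -1 (f = -5 + (-1 + 5) = -5 + 4 = -1)
j(w) = 1 + 5/w (j(w) = 5/w + 3/3 = 5/w + 3*(1/3) = 5/w + 1 = 1 + 5/w)
j(f)**3 = ((5 - 1)/(-1))**3 = (-1*4)**3 = (-4)**3 = -64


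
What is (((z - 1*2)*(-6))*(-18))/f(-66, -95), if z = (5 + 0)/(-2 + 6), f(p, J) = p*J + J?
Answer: -81/6175 ≈ -0.013117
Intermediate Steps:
f(p, J) = J + J*p (f(p, J) = J*p + J = J + J*p)
z = 5/4 ≈ 1.2500
(((z - 1*2)*(-6))*(-18))/f(-66, -95) = (((5/4 - 1*2)*(-6))*(-18))/((-95*(1 - 66))) = (((5/4 - 2)*(-6))*(-18))/((-95*(-65))) = (-¾*(-6)*(-18))/6175 = ((9/2)*(-18))*(1/6175) = -81*1/6175 = -81/6175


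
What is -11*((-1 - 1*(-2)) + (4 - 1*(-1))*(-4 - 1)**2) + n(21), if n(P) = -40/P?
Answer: -29146/21 ≈ -1387.9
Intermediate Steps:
n(P) = -40/P
-11*((-1 - 1*(-2)) + (4 - 1*(-1))*(-4 - 1)**2) + n(21) = -11*((-1 - 1*(-2)) + (4 - 1*(-1))*(-4 - 1)**2) - 40/21 = -11*((-1 + 2) + (4 + 1)*(-5)**2) - 40*1/21 = -11*(1 + 5*25) - 40/21 = -11*(1 + 125) - 40/21 = -11*126 - 40/21 = -1386 - 40/21 = -29146/21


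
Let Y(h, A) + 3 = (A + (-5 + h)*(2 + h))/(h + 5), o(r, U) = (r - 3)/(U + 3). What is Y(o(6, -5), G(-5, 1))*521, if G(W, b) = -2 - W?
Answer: -22403/14 ≈ -1600.2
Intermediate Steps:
o(r, U) = (-3 + r)/(3 + U)
Y(h, A) = -3 + (A + (-5 + h)*(2 + h))/(5 + h) (Y(h, A) = -3 + (A + (-5 + h)*(2 + h))/(h + 5) = -3 + (A + (-5 + h)*(2 + h))/(5 + h))
Y(o(6, -5), G(-5, 1))*521 = ((-25 + (-2 - 1*(-5)) + ((-3 + 6)/(3 - 5))² - 6*(-3 + 6)/(3 - 5))/(5 + (-3 + 6)/(3 - 5)))*521 = ((-25 + (-2 + 5) + (3/(-2))² - 6*3/(-2))/(5 + 3/(-2)))*521 = ((-25 + 3 + (-½*3)² - (-3)*3)/(5 - ½*3))*521 = ((-25 + 3 + (-3/2)² - 6*(-3/2))/(5 - 3/2))*521 = ((-25 + 3 + 9/4 + 9)/(7/2))*521 = ((2/7)*(-43/4))*521 = -43/14*521 = -22403/14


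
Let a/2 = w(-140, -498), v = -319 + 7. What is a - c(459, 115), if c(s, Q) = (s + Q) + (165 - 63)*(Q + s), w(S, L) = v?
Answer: -59746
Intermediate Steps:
v = -312
w(S, L) = -312
a = -624 (a = 2*(-312) = -624)
c(s, Q) = 103*Q + 103*s (c(s, Q) = (Q + s) + 102*(Q + s) = (Q + s) + (102*Q + 102*s) = 103*Q + 103*s)
a - c(459, 115) = -624 - (103*115 + 103*459) = -624 - (11845 + 47277) = -624 - 1*59122 = -624 - 59122 = -59746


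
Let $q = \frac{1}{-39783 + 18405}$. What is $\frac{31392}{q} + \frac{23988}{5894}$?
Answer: $- \frac{1977726312678}{2947} \approx -6.711 \cdot 10^{8}$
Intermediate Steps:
$q = - \frac{1}{21378}$ ($q = \frac{1}{-21378} = - \frac{1}{21378} \approx -4.6777 \cdot 10^{-5}$)
$\frac{31392}{q} + \frac{23988}{5894} = \frac{31392}{- \frac{1}{21378}} + \frac{23988}{5894} = 31392 \left(-21378\right) + 23988 \cdot \frac{1}{5894} = -671098176 + \frac{11994}{2947} = - \frac{1977726312678}{2947}$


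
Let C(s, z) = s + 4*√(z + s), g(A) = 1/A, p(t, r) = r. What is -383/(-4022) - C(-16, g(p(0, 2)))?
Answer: 64735/4022 - 2*I*√62 ≈ 16.095 - 15.748*I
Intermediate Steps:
C(s, z) = s + 4*√(s + z)
-383/(-4022) - C(-16, g(p(0, 2))) = -383/(-4022) - (-16 + 4*√(-16 + 1/2)) = -383*(-1/4022) - (-16 + 4*√(-16 + ½)) = 383/4022 - (-16 + 4*√(-31/2)) = 383/4022 - (-16 + 4*(I*√62/2)) = 383/4022 - (-16 + 2*I*√62) = 383/4022 + (16 - 2*I*√62) = 64735/4022 - 2*I*√62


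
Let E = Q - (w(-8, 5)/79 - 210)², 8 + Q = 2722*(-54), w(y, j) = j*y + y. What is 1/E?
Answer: -6241/1194225080 ≈ -5.2260e-6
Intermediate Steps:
w(y, j) = y + j*y
Q = -146996 (Q = -8 + 2722*(-54) = -8 - 146988 = -146996)
E = -1194225080/6241 (E = -146996 - (-8*(1 + 5)/79 - 210)² = -146996 - (-8*6*(1/79) - 210)² = -146996 - (-48*1/79 - 210)² = -146996 - (-48/79 - 210)² = -146996 - (-16638/79)² = -146996 - 1*276823044/6241 = -146996 - 276823044/6241 = -1194225080/6241 ≈ -1.9135e+5)
1/E = 1/(-1194225080/6241) = -6241/1194225080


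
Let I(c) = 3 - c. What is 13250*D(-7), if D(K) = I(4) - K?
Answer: 79500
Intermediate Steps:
D(K) = -1 - K (D(K) = (3 - 1*4) - K = (3 - 4) - K = -1 - K)
13250*D(-7) = 13250*(-1 - 1*(-7)) = 13250*(-1 + 7) = 13250*6 = 79500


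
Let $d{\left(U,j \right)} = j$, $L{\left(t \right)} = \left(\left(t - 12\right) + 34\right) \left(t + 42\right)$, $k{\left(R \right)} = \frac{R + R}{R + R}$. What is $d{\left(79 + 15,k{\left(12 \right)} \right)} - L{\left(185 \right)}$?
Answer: $-46988$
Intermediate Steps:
$k{\left(R \right)} = 1$ ($k{\left(R \right)} = \frac{2 R}{2 R} = 2 R \frac{1}{2 R} = 1$)
$L{\left(t \right)} = \left(22 + t\right) \left(42 + t\right)$ ($L{\left(t \right)} = \left(\left(t - 12\right) + 34\right) \left(42 + t\right) = \left(\left(-12 + t\right) + 34\right) \left(42 + t\right) = \left(22 + t\right) \left(42 + t\right)$)
$d{\left(79 + 15,k{\left(12 \right)} \right)} - L{\left(185 \right)} = 1 - \left(924 + 185^{2} + 64 \cdot 185\right) = 1 - \left(924 + 34225 + 11840\right) = 1 - 46989 = -46988$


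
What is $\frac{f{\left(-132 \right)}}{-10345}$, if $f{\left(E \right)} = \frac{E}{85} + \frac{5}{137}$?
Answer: $\frac{17659}{120467525} \approx 0.00014659$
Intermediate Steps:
$f{\left(E \right)} = \frac{5}{137} + \frac{E}{85}$ ($f{\left(E \right)} = E \frac{1}{85} + 5 \cdot \frac{1}{137} = \frac{E}{85} + \frac{5}{137} = \frac{5}{137} + \frac{E}{85}$)
$\frac{f{\left(-132 \right)}}{-10345} = \frac{\frac{5}{137} + \frac{1}{85} \left(-132\right)}{-10345} = \left(\frac{5}{137} - \frac{132}{85}\right) \left(- \frac{1}{10345}\right) = \left(- \frac{17659}{11645}\right) \left(- \frac{1}{10345}\right) = \frac{17659}{120467525}$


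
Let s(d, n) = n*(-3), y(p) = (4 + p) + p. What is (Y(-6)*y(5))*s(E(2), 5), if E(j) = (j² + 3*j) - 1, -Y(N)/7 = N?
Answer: -8820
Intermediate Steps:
Y(N) = -7*N
E(j) = -1 + j² + 3*j
y(p) = 4 + 2*p
s(d, n) = -3*n
(Y(-6)*y(5))*s(E(2), 5) = ((-7*(-6))*(4 + 2*5))*(-3*5) = (42*(4 + 10))*(-15) = (42*14)*(-15) = 588*(-15) = -8820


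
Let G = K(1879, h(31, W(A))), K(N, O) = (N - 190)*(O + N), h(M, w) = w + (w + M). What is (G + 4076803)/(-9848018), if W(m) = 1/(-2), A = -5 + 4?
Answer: -3650552/4924009 ≈ -0.74138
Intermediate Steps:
A = -1
W(m) = -1/2
h(M, w) = M + 2*w (h(M, w) = w + (M + w) = M + 2*w)
K(N, O) = (-190 + N)*(N + O)
G = 3224301 (G = 1879**2 - 190*1879 - 190*(31 + 2*(-1/2)) + 1879*(31 + 2*(-1/2)) = 3530641 - 357010 - 190*(31 - 1) + 1879*(31 - 1) = 3530641 - 357010 - 190*30 + 1879*30 = 3530641 - 357010 - 5700 + 56370 = 3224301)
(G + 4076803)/(-9848018) = (3224301 + 4076803)/(-9848018) = 7301104*(-1/9848018) = -3650552/4924009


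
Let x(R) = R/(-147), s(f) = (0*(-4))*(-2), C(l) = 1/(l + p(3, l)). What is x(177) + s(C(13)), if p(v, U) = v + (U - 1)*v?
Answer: -59/49 ≈ -1.2041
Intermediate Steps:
p(v, U) = v + v*(-1 + U) (p(v, U) = v + (-1 + U)*v = v + v*(-1 + U))
C(l) = 1/(4*l) (C(l) = 1/(l + l*3) = 1/(l + 3*l) = 1/(4*l))
s(f) = 0 (s(f) = 0*(-2) = 0)
x(R) = -R/147 (x(R) = R*(-1/147) = -R/147)
x(177) + s(C(13)) = -1/147*177 + 0 = -59/49 + 0 = -59/49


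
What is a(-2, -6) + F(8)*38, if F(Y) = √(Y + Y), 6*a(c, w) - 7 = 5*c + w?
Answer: 301/2 ≈ 150.50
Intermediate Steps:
a(c, w) = 7/6 + w/6 + 5*c/6 (a(c, w) = 7/6 + (5*c + w)/6 = 7/6 + (w + 5*c)/6 = 7/6 + (w/6 + 5*c/6) = 7/6 + w/6 + 5*c/6)
F(Y) = √2*√Y (F(Y) = √(2*Y) = √2*√Y)
a(-2, -6) + F(8)*38 = (7/6 + (⅙)*(-6) + (⅚)*(-2)) + (√2*√8)*38 = (7/6 - 1 - 5/3) + (√2*(2*√2))*38 = -3/2 + 4*38 = -3/2 + 152 = 301/2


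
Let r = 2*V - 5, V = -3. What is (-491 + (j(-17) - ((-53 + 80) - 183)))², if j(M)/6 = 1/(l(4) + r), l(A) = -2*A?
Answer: 40589641/361 ≈ 1.1244e+5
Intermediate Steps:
r = -11 (r = 2*(-3) - 5 = -6 - 5 = -11)
j(M) = -6/19 (j(M) = 6/(-2*4 - 11) = 6/(-8 - 11) = 6/(-19) = 6*(-1/19) = -6/19)
(-491 + (j(-17) - ((-53 + 80) - 183)))² = (-491 + (-6/19 - ((-53 + 80) - 183)))² = (-491 + (-6/19 - (27 - 183)))² = (-491 + (-6/19 - 1*(-156)))² = (-491 + (-6/19 + 156))² = (-491 + 2958/19)² = (-6371/19)² = 40589641/361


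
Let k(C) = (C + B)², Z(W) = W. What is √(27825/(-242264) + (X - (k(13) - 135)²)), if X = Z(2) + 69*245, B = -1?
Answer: √246885563671274/121132 ≈ 129.71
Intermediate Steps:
k(C) = (-1 + C)² (k(C) = (C - 1)² = (-1 + C)²)
X = 16907 (X = 2 + 69*245 = 2 + 16905 = 16907)
√(27825/(-242264) + (X - (k(13) - 135)²)) = √(27825/(-242264) + (16907 - ((-1 + 13)² - 135)²)) = √(27825*(-1/242264) + (16907 - (12² - 135)²)) = √(-27825/242264 + (16907 - (144 - 135)²)) = √(-27825/242264 + (16907 - 1*9²)) = √(-27825/242264 + (16907 - 1*81)) = √(-27825/242264 + (16907 - 81)) = √(-27825/242264 + 16826) = √(4076306239/242264) = √246885563671274/121132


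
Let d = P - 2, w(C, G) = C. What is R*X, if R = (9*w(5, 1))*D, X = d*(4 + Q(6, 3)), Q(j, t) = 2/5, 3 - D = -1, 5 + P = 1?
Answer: -4752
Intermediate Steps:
P = -4 (P = -5 + 1 = -4)
d = -6 (d = -4 - 2 = -6)
D = 4 (D = 3 - 1*(-1) = 3 + 1 = 4)
Q(j, t) = ⅖ (Q(j, t) = 2*(⅕) = ⅖)
X = -132/5 (X = -6*(4 + ⅖) = -6*22/5 = -132/5 ≈ -26.400)
R = 180 (R = (9*5)*4 = 45*4 = 180)
R*X = 180*(-132/5) = -4752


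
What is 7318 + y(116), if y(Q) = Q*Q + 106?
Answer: 20880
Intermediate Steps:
y(Q) = 106 + Q² (y(Q) = Q² + 106 = 106 + Q²)
7318 + y(116) = 7318 + (106 + 116²) = 7318 + (106 + 13456) = 7318 + 13562 = 20880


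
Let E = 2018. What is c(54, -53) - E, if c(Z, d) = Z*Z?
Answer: 898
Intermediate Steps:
c(Z, d) = Z**2
c(54, -53) - E = 54**2 - 1*2018 = 2916 - 2018 = 898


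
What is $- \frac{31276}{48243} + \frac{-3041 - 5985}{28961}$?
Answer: $- \frac{1341225554}{1397165523} \approx -0.95996$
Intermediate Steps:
$- \frac{31276}{48243} + \frac{-3041 - 5985}{28961} = \left(-31276\right) \frac{1}{48243} - \frac{9026}{28961} = - \frac{31276}{48243} - \frac{9026}{28961} = - \frac{1341225554}{1397165523}$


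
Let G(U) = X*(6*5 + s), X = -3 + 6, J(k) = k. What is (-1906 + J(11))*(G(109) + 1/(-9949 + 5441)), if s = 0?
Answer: -768837505/4508 ≈ -1.7055e+5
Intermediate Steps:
X = 3
G(U) = 90 (G(U) = 3*(6*5 + 0) = 3*(30 + 0) = 3*30 = 90)
(-1906 + J(11))*(G(109) + 1/(-9949 + 5441)) = (-1906 + 11)*(90 + 1/(-9949 + 5441)) = -1895*(90 + 1/(-4508)) = -1895*(90 - 1/4508) = -1895*405719/4508 = -768837505/4508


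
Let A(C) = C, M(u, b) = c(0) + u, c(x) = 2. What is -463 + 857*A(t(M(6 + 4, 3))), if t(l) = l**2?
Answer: 122945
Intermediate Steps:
M(u, b) = 2 + u
-463 + 857*A(t(M(6 + 4, 3))) = -463 + 857*(2 + (6 + 4))**2 = -463 + 857*(2 + 10)**2 = -463 + 857*12**2 = -463 + 857*144 = -463 + 123408 = 122945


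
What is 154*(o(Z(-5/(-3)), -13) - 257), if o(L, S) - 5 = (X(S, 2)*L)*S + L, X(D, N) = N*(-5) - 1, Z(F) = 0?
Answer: -38808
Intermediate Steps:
X(D, N) = -1 - 5*N (X(D, N) = -5*N - 1 = -1 - 5*N)
o(L, S) = 5 + L - 11*L*S (o(L, S) = 5 + (((-1 - 5*2)*L)*S + L) = 5 + (((-1 - 10)*L)*S + L) = 5 + ((-11*L)*S + L) = 5 + (-11*L*S + L) = 5 + (L - 11*L*S) = 5 + L - 11*L*S)
154*(o(Z(-5/(-3)), -13) - 257) = 154*((5 + 0 - 11*0*(-13)) - 257) = 154*((5 + 0 + 0) - 257) = 154*(5 - 257) = 154*(-252) = -38808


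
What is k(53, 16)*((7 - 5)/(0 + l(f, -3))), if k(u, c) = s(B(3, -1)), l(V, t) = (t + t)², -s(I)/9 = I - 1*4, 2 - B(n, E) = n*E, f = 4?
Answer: -½ ≈ -0.50000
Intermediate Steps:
B(n, E) = 2 - E*n (B(n, E) = 2 - n*E = 2 - E*n)
s(I) = 36 - 9*I (s(I) = -9*(I - 1*4) = -9*(I - 4) = -9*(-4 + I) = 36 - 9*I)
l(V, t) = 4*t² (l(V, t) = (2*t)² = 4*t²)
k(u, c) = -9 (k(u, c) = 36 - 9*(2 - 1*(-1)*3) = 36 - 9*(2 + 3) = 36 - 9*5 = 36 - 45 = -9)
k(53, 16)*((7 - 5)/(0 + l(f, -3))) = -9*(7 - 5)/(0 + 4*(-3)²) = -18/(0 + 4*9) = -18/(0 + 36) = -18/36 = -9*1/18 = -½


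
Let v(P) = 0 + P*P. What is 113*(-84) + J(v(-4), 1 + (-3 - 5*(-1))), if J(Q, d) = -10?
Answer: -9502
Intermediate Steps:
v(P) = P**2 (v(P) = 0 + P**2 = P**2)
113*(-84) + J(v(-4), 1 + (-3 - 5*(-1))) = 113*(-84) - 10 = -9492 - 10 = -9502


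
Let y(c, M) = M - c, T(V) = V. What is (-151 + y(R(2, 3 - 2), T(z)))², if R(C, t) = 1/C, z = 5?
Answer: 85849/4 ≈ 21462.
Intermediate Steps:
(-151 + y(R(2, 3 - 2), T(z)))² = (-151 + (5 - 1/2))² = (-151 + (5 - 1*½))² = (-151 + (5 - ½))² = (-151 + 9/2)² = (-293/2)² = 85849/4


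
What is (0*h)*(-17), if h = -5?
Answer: 0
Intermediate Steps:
(0*h)*(-17) = (0*(-5))*(-17) = 0*(-17) = 0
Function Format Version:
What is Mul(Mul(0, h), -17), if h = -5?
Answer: 0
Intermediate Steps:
Mul(Mul(0, h), -17) = Mul(Mul(0, -5), -17) = Mul(0, -17) = 0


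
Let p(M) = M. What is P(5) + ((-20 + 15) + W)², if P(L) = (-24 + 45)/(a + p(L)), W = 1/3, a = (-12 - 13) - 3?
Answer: 4319/207 ≈ 20.865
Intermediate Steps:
a = -28 (a = -25 - 3 = -28)
W = ⅓ ≈ 0.33333
P(L) = 21/(-28 + L) (P(L) = (-24 + 45)/(-28 + L) = 21/(-28 + L))
P(5) + ((-20 + 15) + W)² = 21/(-28 + 5) + ((-20 + 15) + ⅓)² = 21/(-23) + (-5 + ⅓)² = 21*(-1/23) + (-14/3)² = -21/23 + 196/9 = 4319/207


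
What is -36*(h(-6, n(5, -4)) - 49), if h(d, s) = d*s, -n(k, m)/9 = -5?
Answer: 11484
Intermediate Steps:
n(k, m) = 45 (n(k, m) = -9*(-5) = 45)
-36*(h(-6, n(5, -4)) - 49) = -36*(-6*45 - 49) = -36*(-270 - 49) = -36*(-319) = 11484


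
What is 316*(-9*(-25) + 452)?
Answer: 213932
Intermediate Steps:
316*(-9*(-25) + 452) = 316*(225 + 452) = 316*677 = 213932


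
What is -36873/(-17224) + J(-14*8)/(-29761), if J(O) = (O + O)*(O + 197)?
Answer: 1425322313/512603464 ≈ 2.7806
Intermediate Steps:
J(O) = 2*O*(197 + O) (J(O) = (2*O)*(197 + O) = 2*O*(197 + O))
-36873/(-17224) + J(-14*8)/(-29761) = -36873/(-17224) + (2*(-14*8)*(197 - 14*8))/(-29761) = -36873*(-1/17224) + (2*(-112)*(197 - 112))*(-1/29761) = 36873/17224 + (2*(-112)*85)*(-1/29761) = 36873/17224 - 19040*(-1/29761) = 36873/17224 + 19040/29761 = 1425322313/512603464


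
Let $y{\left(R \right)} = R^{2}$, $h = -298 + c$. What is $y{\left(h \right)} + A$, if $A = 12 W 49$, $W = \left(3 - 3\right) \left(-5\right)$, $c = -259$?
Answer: $310249$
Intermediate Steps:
$h = -557$ ($h = -298 - 259 = -557$)
$W = 0$ ($W = 0 \left(-5\right) = 0$)
$A = 0$ ($A = 12 \cdot 0 \cdot 49 = 0 \cdot 49 = 0$)
$y{\left(h \right)} + A = \left(-557\right)^{2} + 0 = 310249 + 0 = 310249$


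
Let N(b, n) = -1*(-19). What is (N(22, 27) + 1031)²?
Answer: 1102500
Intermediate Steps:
N(b, n) = 19
(N(22, 27) + 1031)² = (19 + 1031)² = 1050² = 1102500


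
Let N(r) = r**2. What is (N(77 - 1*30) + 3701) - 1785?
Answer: 4125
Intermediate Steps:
(N(77 - 1*30) + 3701) - 1785 = ((77 - 1*30)**2 + 3701) - 1785 = ((77 - 30)**2 + 3701) - 1785 = (47**2 + 3701) - 1785 = (2209 + 3701) - 1785 = 5910 - 1785 = 4125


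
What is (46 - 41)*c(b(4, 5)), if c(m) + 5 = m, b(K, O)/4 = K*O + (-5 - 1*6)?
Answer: 155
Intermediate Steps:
b(K, O) = -44 + 4*K*O (b(K, O) = 4*(K*O + (-5 - 1*6)) = 4*(K*O + (-5 - 6)) = 4*(K*O - 11) = 4*(-11 + K*O) = -44 + 4*K*O)
c(m) = -5 + m
(46 - 41)*c(b(4, 5)) = (46 - 41)*(-5 + (-44 + 4*4*5)) = 5*(-5 + (-44 + 80)) = 5*(-5 + 36) = 5*31 = 155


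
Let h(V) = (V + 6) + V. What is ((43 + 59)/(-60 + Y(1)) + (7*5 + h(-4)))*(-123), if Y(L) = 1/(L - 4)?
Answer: -697041/181 ≈ -3851.1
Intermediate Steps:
Y(L) = 1/(-4 + L)
h(V) = 6 + 2*V (h(V) = (6 + V) + V = 6 + 2*V)
((43 + 59)/(-60 + Y(1)) + (7*5 + h(-4)))*(-123) = ((43 + 59)/(-60 + 1/(-4 + 1)) + (7*5 + (6 + 2*(-4))))*(-123) = (102/(-60 + 1/(-3)) + (35 + (6 - 8)))*(-123) = (102/(-60 - 1/3) + (35 - 2))*(-123) = (102/(-181/3) + 33)*(-123) = (102*(-3/181) + 33)*(-123) = (-306/181 + 33)*(-123) = (5667/181)*(-123) = -697041/181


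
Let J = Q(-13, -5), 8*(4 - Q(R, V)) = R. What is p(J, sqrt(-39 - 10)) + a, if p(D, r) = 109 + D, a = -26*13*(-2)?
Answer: 6325/8 ≈ 790.63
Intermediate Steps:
Q(R, V) = 4 - R/8
J = 45/8 (J = 4 - 1/8*(-13) = 4 + 13/8 = 45/8 ≈ 5.6250)
a = 676 (a = -338*(-2) = 676)
p(J, sqrt(-39 - 10)) + a = (109 + 45/8) + 676 = 917/8 + 676 = 6325/8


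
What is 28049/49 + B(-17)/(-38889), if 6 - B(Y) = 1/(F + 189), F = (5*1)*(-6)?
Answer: 24776680786/43283457 ≈ 572.43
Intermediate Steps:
F = -30 (F = 5*(-6) = -30)
B(Y) = 953/159 (B(Y) = 6 - 1/(-30 + 189) = 6 - 1/159 = 953/159)
28049/49 + B(-17)/(-38889) = 28049/49 + (953/159)/(-38889) = 28049*(1/49) + (953/159)*(-1/38889) = 4007/7 - 953/6183351 = 24776680786/43283457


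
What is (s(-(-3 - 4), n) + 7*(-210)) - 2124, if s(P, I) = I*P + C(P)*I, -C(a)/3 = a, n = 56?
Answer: -4378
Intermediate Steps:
C(a) = -3*a
s(P, I) = -2*I*P (s(P, I) = I*P + (-3*P)*I = I*P - 3*I*P = -2*I*P)
(s(-(-3 - 4), n) + 7*(-210)) - 2124 = (-2*56*(-(-3 - 4)) + 7*(-210)) - 2124 = (-2*56*(-1*(-7)) - 1470) - 2124 = (-2*56*7 - 1470) - 2124 = (-784 - 1470) - 2124 = -2254 - 2124 = -4378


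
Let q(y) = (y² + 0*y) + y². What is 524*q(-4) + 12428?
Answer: 29196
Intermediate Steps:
q(y) = 2*y² (q(y) = (y² + 0) + y² = y² + y² = 2*y²)
524*q(-4) + 12428 = 524*(2*(-4)²) + 12428 = 524*(2*16) + 12428 = 524*32 + 12428 = 16768 + 12428 = 29196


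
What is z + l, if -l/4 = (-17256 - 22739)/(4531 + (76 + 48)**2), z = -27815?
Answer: -553553225/19907 ≈ -27807.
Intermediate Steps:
l = 159980/19907 (l = -4*(-17256 - 22739)/(4531 + (76 + 48)**2) = -(-159980)/(4531 + 124**2) = -(-159980)/(4531 + 15376) = -(-159980)/19907 = -4*(-39995/19907) = 159980/19907 ≈ 8.0364)
z + l = -27815 + 159980/19907 = -553553225/19907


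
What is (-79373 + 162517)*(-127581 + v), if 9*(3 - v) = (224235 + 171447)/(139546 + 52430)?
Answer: -40191303230066/3789 ≈ -1.0607e+10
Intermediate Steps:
v = 797945/287964 (v = 3 - (224235 + 171447)/(9*(139546 + 52430)) = 3 - 131894/(3*191976) = 3 - 1/9*65947/31996 = 3 - 65947/287964 = 797945/287964 ≈ 2.7710)
(-79373 + 162517)*(-127581 + v) = (-79373 + 162517)*(-127581 + 797945/287964) = 83144*(-36737937139/287964) = -40191303230066/3789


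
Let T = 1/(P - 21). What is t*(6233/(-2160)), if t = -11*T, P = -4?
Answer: -68563/54000 ≈ -1.2697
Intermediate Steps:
T = -1/25 (T = 1/(-4 - 21) = 1/(-25) = -1/25 ≈ -0.040000)
t = 11/25 (t = -11*(-1/25) = 11/25 ≈ 0.44000)
t*(6233/(-2160)) = 11*(6233/(-2160))/25 = 11*(6233*(-1/2160))/25 = (11/25)*(-6233/2160) = -68563/54000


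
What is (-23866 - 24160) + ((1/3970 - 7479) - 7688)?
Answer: -250876209/3970 ≈ -63193.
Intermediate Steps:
(-23866 - 24160) + ((1/3970 - 7479) - 7688) = -48026 + ((1/3970 - 7479) - 7688) = -48026 + (-29691629/3970 - 7688) = -48026 - 60212989/3970 = -250876209/3970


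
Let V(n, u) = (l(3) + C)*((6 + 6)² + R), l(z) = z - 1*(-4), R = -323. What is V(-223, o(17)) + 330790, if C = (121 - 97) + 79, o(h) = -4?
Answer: 311100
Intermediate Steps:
C = 103 (C = 24 + 79 = 103)
l(z) = 4 + z (l(z) = z + 4 = 4 + z)
V(n, u) = -19690 (V(n, u) = ((4 + 3) + 103)*((6 + 6)² - 323) = (7 + 103)*(12² - 323) = 110*(144 - 323) = 110*(-179) = -19690)
V(-223, o(17)) + 330790 = -19690 + 330790 = 311100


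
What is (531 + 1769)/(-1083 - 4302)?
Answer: -460/1077 ≈ -0.42711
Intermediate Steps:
(531 + 1769)/(-1083 - 4302) = 2300/(-5385) = 2300*(-1/5385) = -460/1077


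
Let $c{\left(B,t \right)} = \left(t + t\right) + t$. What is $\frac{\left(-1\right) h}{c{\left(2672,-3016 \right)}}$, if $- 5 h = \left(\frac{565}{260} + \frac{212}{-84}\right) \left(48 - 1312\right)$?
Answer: $- \frac{30257}{3087630} \approx -0.0097994$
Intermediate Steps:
$c{\left(B,t \right)} = 3 t$ ($c{\left(B,t \right)} = 2 t + t = 3 t$)
$h = - \frac{121028}{1365}$ ($h = - \frac{\left(\frac{565}{260} + \frac{212}{-84}\right) \left(48 - 1312\right)}{5} = - \frac{\left(565 \cdot \frac{1}{260} + 212 \left(- \frac{1}{84}\right)\right) \left(-1264\right)}{5} = - \frac{\left(\frac{113}{52} - \frac{53}{21}\right) \left(-1264\right)}{5} = - \frac{\left(- \frac{383}{1092}\right) \left(-1264\right)}{5} = \left(- \frac{1}{5}\right) \frac{121028}{273} = - \frac{121028}{1365} \approx -88.665$)
$\frac{\left(-1\right) h}{c{\left(2672,-3016 \right)}} = \frac{\left(-1\right) \left(- \frac{121028}{1365}\right)}{3 \left(-3016\right)} = \frac{121028}{1365 \left(-9048\right)} = \frac{121028}{1365} \left(- \frac{1}{9048}\right) = - \frac{30257}{3087630}$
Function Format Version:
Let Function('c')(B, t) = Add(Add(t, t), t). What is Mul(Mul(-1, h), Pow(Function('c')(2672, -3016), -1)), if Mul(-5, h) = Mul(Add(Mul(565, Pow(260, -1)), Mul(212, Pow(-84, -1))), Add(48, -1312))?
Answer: Rational(-30257, 3087630) ≈ -0.0097994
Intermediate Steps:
Function('c')(B, t) = Mul(3, t) (Function('c')(B, t) = Add(Mul(2, t), t) = Mul(3, t))
h = Rational(-121028, 1365) (h = Mul(Rational(-1, 5), Mul(Add(Mul(565, Pow(260, -1)), Mul(212, Pow(-84, -1))), Add(48, -1312))) = Mul(Rational(-1, 5), Mul(Add(Mul(565, Rational(1, 260)), Mul(212, Rational(-1, 84))), -1264)) = Mul(Rational(-1, 5), Mul(Add(Rational(113, 52), Rational(-53, 21)), -1264)) = Mul(Rational(-1, 5), Mul(Rational(-383, 1092), -1264)) = Mul(Rational(-1, 5), Rational(121028, 273)) = Rational(-121028, 1365) ≈ -88.665)
Mul(Mul(-1, h), Pow(Function('c')(2672, -3016), -1)) = Mul(Mul(-1, Rational(-121028, 1365)), Pow(Mul(3, -3016), -1)) = Mul(Rational(121028, 1365), Pow(-9048, -1)) = Mul(Rational(121028, 1365), Rational(-1, 9048)) = Rational(-30257, 3087630)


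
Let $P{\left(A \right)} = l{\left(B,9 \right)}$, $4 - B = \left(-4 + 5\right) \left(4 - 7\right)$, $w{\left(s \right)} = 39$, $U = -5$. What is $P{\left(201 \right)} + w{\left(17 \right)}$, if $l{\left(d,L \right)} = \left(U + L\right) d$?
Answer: $67$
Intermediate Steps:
$B = 7$ ($B = 4 - \left(-4 + 5\right) \left(4 - 7\right) = 4 - 1 \left(-3\right) = 4 - -3 = 4 + 3 = 7$)
$l{\left(d,L \right)} = d \left(-5 + L\right)$ ($l{\left(d,L \right)} = \left(-5 + L\right) d = d \left(-5 + L\right)$)
$P{\left(A \right)} = 28$ ($P{\left(A \right)} = 7 \left(-5 + 9\right) = 7 \cdot 4 = 28$)
$P{\left(201 \right)} + w{\left(17 \right)} = 28 + 39 = 67$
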